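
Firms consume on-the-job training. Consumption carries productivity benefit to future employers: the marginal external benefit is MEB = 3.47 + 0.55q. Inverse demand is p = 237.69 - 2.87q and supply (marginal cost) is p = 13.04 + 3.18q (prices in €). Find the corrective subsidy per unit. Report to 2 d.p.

Social marginal benefit = demand + MEB = 241.16 - 2.32q.
Set SMB = MC: 241.16 - 2.32q = 13.04 + 3.18q → q* = 41.4764.
The Pigouvian subsidy equals MEB at q*: 3.47 + 0.55×41.4764 = 26.2820.

subsidy = €26.28 per unit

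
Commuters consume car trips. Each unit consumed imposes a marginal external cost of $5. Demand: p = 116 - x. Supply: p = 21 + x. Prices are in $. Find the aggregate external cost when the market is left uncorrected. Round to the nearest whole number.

$238

Market equilibrium (private): 21 + x = 116 - x → x_m = 47.5000.
Total external cost = MEC × x_m = 5 × 47.5000 = 237.5000.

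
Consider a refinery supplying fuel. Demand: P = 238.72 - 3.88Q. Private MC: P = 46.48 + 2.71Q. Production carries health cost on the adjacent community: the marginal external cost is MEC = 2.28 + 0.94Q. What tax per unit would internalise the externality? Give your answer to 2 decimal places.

Social marginal cost = private MC + MEC = 48.76 + 3.65Q.
Set SMC = demand: 48.76 + 3.65Q = 238.72 - 3.88Q → Q* = 25.2271.
The Pigouvian tax equals MEC at Q*: 2.28 + 0.94×25.2271 = 25.9935.

tax = 25.99 per unit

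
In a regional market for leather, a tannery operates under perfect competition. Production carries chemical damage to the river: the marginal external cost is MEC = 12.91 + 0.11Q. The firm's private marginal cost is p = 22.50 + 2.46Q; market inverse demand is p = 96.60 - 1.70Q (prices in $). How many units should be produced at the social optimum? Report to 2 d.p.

Q* = 14.33

Social marginal cost = private MC + MEC = 35.41 + 2.57Q.
Set SMC = demand: 35.41 + 2.57Q = 96.60 - 1.70Q → Q* = 14.3302.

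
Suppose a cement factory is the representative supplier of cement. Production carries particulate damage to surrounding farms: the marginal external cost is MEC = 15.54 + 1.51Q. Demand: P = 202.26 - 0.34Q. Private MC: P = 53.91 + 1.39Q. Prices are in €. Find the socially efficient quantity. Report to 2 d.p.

Q* = 40.99

Social marginal cost = private MC + MEC = 69.45 + 2.90Q.
Set SMC = demand: 69.45 + 2.90Q = 202.26 - 0.34Q → Q* = 40.9907.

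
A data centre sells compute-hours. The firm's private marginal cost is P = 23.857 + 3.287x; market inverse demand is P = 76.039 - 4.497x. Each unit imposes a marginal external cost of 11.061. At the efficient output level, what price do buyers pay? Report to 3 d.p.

Social marginal cost = private MC + MEC = 34.918 + 3.287x.
Set SMC = demand: 34.918 + 3.287x = 76.039 - 4.497x → x* = 5.2828.
Consumer price on the demand curve at x*: 76.039 − 4.497×5.2828 = 52.2822.

P = 52.282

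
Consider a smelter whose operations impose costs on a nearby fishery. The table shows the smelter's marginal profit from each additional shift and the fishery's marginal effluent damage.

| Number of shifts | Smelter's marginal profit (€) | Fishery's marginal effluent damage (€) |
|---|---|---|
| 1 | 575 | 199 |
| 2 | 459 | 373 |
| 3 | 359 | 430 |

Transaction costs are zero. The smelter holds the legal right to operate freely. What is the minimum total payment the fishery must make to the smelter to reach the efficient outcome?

€359

Left alone the smelter would choose level 3 (marginal profit stays positive).
Efficient level: k* = 2 (marginal profit ≥ marginal effluent damage through 2).
The fishery must at least cover the smelter's forgone profit from cutting 3→2: 359 = 359.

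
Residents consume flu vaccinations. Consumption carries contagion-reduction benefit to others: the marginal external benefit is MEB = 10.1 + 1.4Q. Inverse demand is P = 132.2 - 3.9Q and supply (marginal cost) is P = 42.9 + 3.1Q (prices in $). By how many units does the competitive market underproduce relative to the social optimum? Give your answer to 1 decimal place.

5.0 units

Market equilibrium (private): 42.9 + 3.1Q = 132.2 - 3.9Q → Q_m = 12.7571.
Social marginal benefit = demand + MEB = 142.3 - 2.5Q.
Set SMB = MC: 142.3 - 2.5Q = 42.9 + 3.1Q → Q* = 17.7500.
Gap = |12.7571 − 17.7500| = 4.9929.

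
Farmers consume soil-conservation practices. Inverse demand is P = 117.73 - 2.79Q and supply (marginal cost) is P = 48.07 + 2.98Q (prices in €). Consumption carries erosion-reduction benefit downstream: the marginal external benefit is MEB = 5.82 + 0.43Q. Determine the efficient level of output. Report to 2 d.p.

Social marginal benefit = demand + MEB = 123.55 - 2.36Q.
Set SMB = MC: 123.55 - 2.36Q = 48.07 + 2.98Q → Q* = 14.1348.

Q* = 14.13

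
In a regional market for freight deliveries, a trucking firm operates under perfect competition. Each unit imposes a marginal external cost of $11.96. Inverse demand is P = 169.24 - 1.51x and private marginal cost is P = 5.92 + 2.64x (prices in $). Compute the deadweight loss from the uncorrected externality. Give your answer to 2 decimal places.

DWL = $17.23

Market equilibrium (private): 5.92 + 2.64x = 169.24 - 1.51x → x_m = 39.3542.
Social marginal cost = private MC + MEC = 17.88 + 2.64x.
Set SMC = demand: 17.88 + 2.64x = 169.24 - 1.51x → x* = 36.4723.
Between x* and x_m the wedge SMC − demand runs linearly from 0 to MEC(x_m), so the loss is a triangle.
DWL = ½ × 2.8819 × 11.9600 = 17.2338.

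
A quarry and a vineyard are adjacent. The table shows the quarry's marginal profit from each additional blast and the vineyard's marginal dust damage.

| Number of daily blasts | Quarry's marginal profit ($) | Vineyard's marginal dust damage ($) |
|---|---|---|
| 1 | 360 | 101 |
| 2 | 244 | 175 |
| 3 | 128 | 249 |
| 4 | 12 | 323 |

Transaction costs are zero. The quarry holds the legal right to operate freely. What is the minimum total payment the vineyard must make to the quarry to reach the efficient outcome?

$140

Left alone the quarry would choose level 4 (marginal profit stays positive).
Efficient level: k* = 2 (marginal profit ≥ marginal dust damage through 2).
The vineyard must at least cover the quarry's forgone profit from cutting 4→2: 128 + 12 = 140.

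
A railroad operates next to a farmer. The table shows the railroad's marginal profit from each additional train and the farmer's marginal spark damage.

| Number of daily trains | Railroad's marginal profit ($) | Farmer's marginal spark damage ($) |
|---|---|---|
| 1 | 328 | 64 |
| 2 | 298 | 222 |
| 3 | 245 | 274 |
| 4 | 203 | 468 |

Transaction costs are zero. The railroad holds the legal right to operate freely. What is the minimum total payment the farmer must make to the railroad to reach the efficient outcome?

$448

Left alone the railroad would choose level 4 (marginal profit stays positive).
Efficient level: k* = 2 (marginal profit ≥ marginal spark damage through 2).
The farmer must at least cover the railroad's forgone profit from cutting 4→2: 245 + 203 = 448.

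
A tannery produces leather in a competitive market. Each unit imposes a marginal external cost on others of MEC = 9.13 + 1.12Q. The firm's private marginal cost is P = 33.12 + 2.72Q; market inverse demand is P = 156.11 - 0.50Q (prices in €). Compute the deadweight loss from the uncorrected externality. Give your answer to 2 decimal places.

DWL = €310.43

Market equilibrium (private): 33.12 + 2.72Q = 156.11 - 0.50Q → Q_m = 38.1957.
Social marginal cost = private MC + MEC = 42.25 + 3.84Q.
Set SMC = demand: 42.25 + 3.84Q = 156.11 - 0.50Q → Q* = 26.2350.
The loss is the area between SMC and demand from Q* to Q_m; with linear curves that's a triangle of height MEC(Q_m).
DWL = ½ × 11.9607 × 51.9091 = 310.4346.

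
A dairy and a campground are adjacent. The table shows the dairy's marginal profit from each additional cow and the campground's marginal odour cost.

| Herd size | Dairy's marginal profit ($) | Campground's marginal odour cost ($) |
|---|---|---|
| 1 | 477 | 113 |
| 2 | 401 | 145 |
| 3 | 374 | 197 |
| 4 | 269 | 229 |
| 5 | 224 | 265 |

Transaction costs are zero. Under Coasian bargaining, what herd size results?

Bargaining reaches the level where marginal profit last exceeds marginal odour cost.
That holds through level 4 (269 ≥ 229) but not at 5 (224 < 265).

4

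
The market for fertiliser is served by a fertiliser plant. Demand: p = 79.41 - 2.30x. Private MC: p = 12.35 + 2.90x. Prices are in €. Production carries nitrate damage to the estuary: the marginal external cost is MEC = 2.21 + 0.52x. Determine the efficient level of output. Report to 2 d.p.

Social marginal cost = private MC + MEC = 14.56 + 3.42x.
Set SMC = demand: 14.56 + 3.42x = 79.41 - 2.30x → x* = 11.3374.

x* = 11.34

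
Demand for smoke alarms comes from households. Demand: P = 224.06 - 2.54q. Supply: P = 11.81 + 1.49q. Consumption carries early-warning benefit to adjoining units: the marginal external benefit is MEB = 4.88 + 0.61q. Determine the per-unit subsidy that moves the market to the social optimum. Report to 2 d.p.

Social marginal benefit = demand + MEB = 228.94 - 1.93q.
Set SMB = MC: 228.94 - 1.93q = 11.81 + 1.49q → q* = 63.4883.
The Pigouvian subsidy equals MEB at q*: 4.88 + 0.61×63.4883 = 43.6079.

subsidy = 43.61 per unit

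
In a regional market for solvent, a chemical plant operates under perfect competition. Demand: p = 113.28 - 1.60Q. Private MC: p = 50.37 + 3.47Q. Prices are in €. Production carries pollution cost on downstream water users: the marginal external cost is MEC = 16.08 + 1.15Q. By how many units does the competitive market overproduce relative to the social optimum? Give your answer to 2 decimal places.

Market equilibrium (private): 50.37 + 3.47Q = 113.28 - 1.60Q → Q_m = 12.4083.
Social marginal cost = private MC + MEC = 66.45 + 4.62Q.
Set SMC = demand: 66.45 + 4.62Q = 113.28 - 1.60Q → Q* = 7.5289.
Gap = |12.4083 − 7.5289| = 4.8794.

4.88 units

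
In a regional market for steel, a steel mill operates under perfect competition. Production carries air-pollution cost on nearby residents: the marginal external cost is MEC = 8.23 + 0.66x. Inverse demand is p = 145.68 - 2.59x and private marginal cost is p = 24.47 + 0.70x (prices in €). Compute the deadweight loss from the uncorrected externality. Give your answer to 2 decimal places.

Market equilibrium (private): 24.47 + 0.70x = 145.68 - 2.59x → x_m = 36.8419.
Social marginal cost = private MC + MEC = 32.70 + 1.36x.
Set SMC = demand: 32.70 + 1.36x = 145.68 - 2.59x → x* = 28.6025.
The welfare-loss triangle has base |x_m − x*| and height MEC(x_m) (the vertical gap between SMC and demand is zero at x* and MEC at x_m).
DWL = ½ × 8.2394 × 32.5457 = 134.0785.

DWL = €134.08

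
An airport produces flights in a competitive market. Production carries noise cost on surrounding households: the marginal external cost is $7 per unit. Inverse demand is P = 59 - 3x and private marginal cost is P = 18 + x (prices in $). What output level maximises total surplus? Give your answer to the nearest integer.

Social marginal cost = private MC + MEC = 25 + x.
Set SMC = demand: 25 + x = 59 - 3x → x* = 8.5000.

x* = 9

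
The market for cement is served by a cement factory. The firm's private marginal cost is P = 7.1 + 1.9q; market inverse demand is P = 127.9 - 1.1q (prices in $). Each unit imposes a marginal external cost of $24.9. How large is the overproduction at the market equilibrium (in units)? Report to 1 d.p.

8.3 units

Market equilibrium (private): 7.1 + 1.9q = 127.9 - 1.1q → q_m = 40.2667.
Social marginal cost = private MC + MEC = 32.0 + 1.9q.
Set SMC = demand: 32.0 + 1.9q = 127.9 - 1.1q → q* = 31.9667.
Gap = |40.2667 − 31.9667| = 8.3000.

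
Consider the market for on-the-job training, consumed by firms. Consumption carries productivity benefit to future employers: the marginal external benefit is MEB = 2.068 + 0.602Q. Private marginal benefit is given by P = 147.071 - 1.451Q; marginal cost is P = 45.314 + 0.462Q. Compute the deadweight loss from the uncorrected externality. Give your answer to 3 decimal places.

DWL = 443.217

Market equilibrium (private): 45.314 + 0.462Q = 147.071 - 1.451Q → Q_m = 53.1924.
Social marginal benefit = demand + MEB = 149.139 - 0.849Q.
Set SMB = MC: 149.139 - 0.849Q = 45.314 + 0.462Q → Q* = 79.1953.
The loss is the area between SMB and MC from Q* to Q_m; with linear curves that's a triangle of height MEB(Q_m).
DWL = ½ × 26.0029 × 34.0898 = 443.2168.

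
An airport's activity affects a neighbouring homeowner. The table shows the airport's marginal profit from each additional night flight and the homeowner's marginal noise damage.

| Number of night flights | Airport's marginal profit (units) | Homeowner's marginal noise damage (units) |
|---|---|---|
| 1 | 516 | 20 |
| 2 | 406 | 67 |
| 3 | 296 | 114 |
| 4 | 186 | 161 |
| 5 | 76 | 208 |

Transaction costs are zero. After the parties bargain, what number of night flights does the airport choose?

4

Bargaining reaches the level where marginal profit last exceeds marginal noise damage.
That holds through level 4 (186 ≥ 161) but not at 5 (76 < 208).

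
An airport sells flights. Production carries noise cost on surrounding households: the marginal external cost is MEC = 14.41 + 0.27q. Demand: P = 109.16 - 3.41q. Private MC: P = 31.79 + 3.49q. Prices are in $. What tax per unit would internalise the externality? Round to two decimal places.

tax = $16.78 per unit

Social marginal cost = private MC + MEC = 46.20 + 3.76q.
Set SMC = demand: 46.20 + 3.76q = 109.16 - 3.41q → q* = 8.7810.
The Pigouvian tax equals MEC at q*: 14.41 + 0.27×8.7810 = 16.7809.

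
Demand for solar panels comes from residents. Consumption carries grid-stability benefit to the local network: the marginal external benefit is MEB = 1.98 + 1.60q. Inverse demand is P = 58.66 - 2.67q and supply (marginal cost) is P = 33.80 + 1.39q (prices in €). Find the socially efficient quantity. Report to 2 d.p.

q* = 10.91

Social marginal benefit = demand + MEB = 60.64 - 1.07q.
Set SMB = MC: 60.64 - 1.07q = 33.80 + 1.39q → q* = 10.9106.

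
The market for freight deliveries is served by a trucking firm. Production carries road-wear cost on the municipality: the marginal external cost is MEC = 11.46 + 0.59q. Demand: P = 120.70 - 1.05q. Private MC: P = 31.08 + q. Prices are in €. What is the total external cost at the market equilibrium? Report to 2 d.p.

Market equilibrium (private): 31.08 + q = 120.70 - 1.05q → q_m = 43.7171.
Total external cost = ∫₀^{q_m} (11.46 + 0.59q) dq = 11.46×43.7171 + ½×0.59×43.7171² = 1064.7975.

€1064.80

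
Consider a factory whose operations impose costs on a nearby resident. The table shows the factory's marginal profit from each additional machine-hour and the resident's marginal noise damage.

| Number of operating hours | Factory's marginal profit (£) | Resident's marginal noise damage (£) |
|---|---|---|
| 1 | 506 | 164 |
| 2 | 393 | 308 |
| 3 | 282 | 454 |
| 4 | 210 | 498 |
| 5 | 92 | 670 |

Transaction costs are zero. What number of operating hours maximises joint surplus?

Bargaining reaches the level where marginal profit last exceeds marginal noise damage.
That holds through level 2 (393 ≥ 308) but not at 3 (282 < 454).

2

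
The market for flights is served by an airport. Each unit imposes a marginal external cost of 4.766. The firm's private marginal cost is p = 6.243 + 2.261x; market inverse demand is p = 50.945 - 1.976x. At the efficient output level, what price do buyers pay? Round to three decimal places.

P = 32.320

Social marginal cost = private MC + MEC = 11.009 + 2.261x.
Set SMC = demand: 11.009 + 2.261x = 50.945 - 1.976x → x* = 9.4255.
Consumer price on the demand curve at x*: 50.945 − 1.976×9.4255 = 32.3202.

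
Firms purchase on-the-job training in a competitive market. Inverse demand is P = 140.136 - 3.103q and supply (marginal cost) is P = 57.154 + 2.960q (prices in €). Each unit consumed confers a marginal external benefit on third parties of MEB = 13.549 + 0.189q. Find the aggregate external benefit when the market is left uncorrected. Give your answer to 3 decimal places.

Market equilibrium (private): 57.154 + 2.960q = 140.136 - 3.103q → q_m = 13.6866.
Total external benefit = ∫₀^{q_m} (13.549 + 0.189q) dq = 13.549×13.6866 + ½×0.189×13.6866² = 203.1418.

€203.142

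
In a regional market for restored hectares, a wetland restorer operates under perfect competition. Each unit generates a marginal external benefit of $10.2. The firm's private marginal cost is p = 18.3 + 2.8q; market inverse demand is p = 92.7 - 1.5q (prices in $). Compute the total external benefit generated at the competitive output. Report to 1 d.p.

Market equilibrium (private): 18.3 + 2.8q = 92.7 - 1.5q → q_m = 17.3023.
Total external benefit = MEB × q_m = 10.2 × 17.3023 = 176.4835.

$176.5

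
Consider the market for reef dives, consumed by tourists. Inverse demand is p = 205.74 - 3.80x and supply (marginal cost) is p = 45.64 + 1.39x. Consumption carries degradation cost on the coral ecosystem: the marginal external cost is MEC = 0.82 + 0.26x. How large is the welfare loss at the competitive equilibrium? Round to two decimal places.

DWL = 7.17

Market equilibrium (private): 45.64 + 1.39x = 205.74 - 3.80x → x_m = 30.8478.
Social marginal benefit = demand − MEC = 204.92 - 4.06x.
Set SMB = MC: 204.92 - 4.06x = 45.64 + 1.39x → x* = 29.2257.
Height of the DWL triangle at x_m is MC(x_m) − SMB(x_m) = MEC(x_m) = 8.8404.
DWL = ½ × 1.6221 × 8.8404 = 7.1700.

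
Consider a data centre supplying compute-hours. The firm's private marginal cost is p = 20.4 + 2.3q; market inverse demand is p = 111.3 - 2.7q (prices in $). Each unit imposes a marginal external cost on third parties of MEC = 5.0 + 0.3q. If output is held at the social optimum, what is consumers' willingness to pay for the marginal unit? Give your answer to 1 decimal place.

Social marginal cost = private MC + MEC = 25.4 + 2.6q.
Set SMC = demand: 25.4 + 2.6q = 111.3 - 2.7q → q* = 16.2075.
Consumer price on the demand curve at q*: 111.3 − 2.7×16.2075 = 67.5398.

P = $67.5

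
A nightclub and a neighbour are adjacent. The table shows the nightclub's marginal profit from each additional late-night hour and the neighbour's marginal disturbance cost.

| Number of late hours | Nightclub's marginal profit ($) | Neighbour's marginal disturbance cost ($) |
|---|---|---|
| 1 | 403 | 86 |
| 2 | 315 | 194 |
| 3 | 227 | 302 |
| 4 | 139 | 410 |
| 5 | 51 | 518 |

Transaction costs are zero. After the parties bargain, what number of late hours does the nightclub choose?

2

Bargaining reaches the level where marginal profit last exceeds marginal disturbance cost.
That holds through level 2 (315 ≥ 194) but not at 3 (227 < 302).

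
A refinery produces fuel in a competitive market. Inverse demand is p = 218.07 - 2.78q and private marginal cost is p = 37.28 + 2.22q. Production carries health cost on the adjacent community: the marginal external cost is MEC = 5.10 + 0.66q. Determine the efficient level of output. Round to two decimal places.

Social marginal cost = private MC + MEC = 42.38 + 2.88q.
Set SMC = demand: 42.38 + 2.88q = 218.07 - 2.78q → q* = 31.0406.

q* = 31.04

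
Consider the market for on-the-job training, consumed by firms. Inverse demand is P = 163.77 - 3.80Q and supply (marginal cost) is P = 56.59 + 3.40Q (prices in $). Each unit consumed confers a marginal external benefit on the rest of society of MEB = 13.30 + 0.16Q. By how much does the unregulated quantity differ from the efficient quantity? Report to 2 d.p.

Market equilibrium (private): 56.59 + 3.40Q = 163.77 - 3.80Q → Q_m = 14.8861.
Social marginal benefit = demand + MEB = 177.07 - 3.64Q.
Set SMB = MC: 177.07 - 3.64Q = 56.59 + 3.40Q → Q* = 17.1136.
Gap = |14.8861 − 17.1136| = 2.2275.

2.23 units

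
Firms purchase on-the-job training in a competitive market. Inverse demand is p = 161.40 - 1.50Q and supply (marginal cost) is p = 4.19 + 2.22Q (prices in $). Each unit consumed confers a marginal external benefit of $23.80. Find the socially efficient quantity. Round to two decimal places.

Q* = 48.66

Social marginal benefit = demand + MEB = 185.20 - 1.50Q.
Set SMB = MC: 185.20 - 1.50Q = 4.19 + 2.22Q → Q* = 48.6586.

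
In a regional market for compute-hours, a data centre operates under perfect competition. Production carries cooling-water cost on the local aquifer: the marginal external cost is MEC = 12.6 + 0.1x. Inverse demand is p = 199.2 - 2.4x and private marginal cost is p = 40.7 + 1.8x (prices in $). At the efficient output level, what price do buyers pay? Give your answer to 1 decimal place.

P = $117.8

Social marginal cost = private MC + MEC = 53.3 + 1.9x.
Set SMC = demand: 53.3 + 1.9x = 199.2 - 2.4x → x* = 33.9302.
Consumer price on the demand curve at x*: 199.2 − 2.4×33.9302 = 117.7675.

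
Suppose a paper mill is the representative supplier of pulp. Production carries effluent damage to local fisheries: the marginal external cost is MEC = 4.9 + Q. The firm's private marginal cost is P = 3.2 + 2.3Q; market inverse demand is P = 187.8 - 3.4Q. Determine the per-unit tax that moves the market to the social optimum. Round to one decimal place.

tax = 31.7 per unit

Social marginal cost = private MC + MEC = 8.1 + 3.3Q.
Set SMC = demand: 8.1 + 3.3Q = 187.8 - 3.4Q → Q* = 26.8209.
The Pigouvian tax equals MEC at Q*: 4.9 + 1.0×26.8209 = 31.7209.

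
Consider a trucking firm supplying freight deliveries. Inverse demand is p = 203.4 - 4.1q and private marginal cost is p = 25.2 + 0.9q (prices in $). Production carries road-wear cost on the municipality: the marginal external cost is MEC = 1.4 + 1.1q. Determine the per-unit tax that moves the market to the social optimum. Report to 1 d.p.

tax = $33.3 per unit

Social marginal cost = private MC + MEC = 26.6 + 2.0q.
Set SMC = demand: 26.6 + 2.0q = 203.4 - 4.1q → q* = 28.9836.
The Pigouvian tax equals MEC at q*: 1.4 + 1.1×28.9836 = 33.2820.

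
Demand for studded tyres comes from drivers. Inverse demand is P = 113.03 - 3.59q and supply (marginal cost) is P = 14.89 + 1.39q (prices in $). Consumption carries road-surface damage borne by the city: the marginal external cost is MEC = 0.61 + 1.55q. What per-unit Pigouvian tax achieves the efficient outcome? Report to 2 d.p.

tax = $23.76 per unit

Social marginal benefit = demand − MEC = 112.42 - 5.14q.
Set SMB = MC: 112.42 - 5.14q = 14.89 + 1.39q → q* = 14.9357.
The Pigouvian tax equals MEC at q*: 0.61 + 1.55×14.9357 = 23.7603.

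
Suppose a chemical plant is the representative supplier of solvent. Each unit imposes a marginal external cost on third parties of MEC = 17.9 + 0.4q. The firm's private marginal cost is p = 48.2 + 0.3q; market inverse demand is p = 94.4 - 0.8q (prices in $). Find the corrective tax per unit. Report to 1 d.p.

Social marginal cost = private MC + MEC = 66.1 + 0.7q.
Set SMC = demand: 66.1 + 0.7q = 94.4 - 0.8q → q* = 18.8667.
The Pigouvian tax equals MEC at q*: 17.9 + 0.4×18.8667 = 25.4467.

tax = $25.4 per unit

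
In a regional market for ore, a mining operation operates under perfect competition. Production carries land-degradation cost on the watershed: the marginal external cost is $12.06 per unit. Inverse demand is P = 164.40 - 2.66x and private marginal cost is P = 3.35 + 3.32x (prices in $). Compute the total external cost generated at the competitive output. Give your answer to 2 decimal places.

Market equilibrium (private): 3.35 + 3.32x = 164.40 - 2.66x → x_m = 26.9314.
Total external cost = MEC × x_m = 12.06 × 26.9314 = 324.7927.

$324.79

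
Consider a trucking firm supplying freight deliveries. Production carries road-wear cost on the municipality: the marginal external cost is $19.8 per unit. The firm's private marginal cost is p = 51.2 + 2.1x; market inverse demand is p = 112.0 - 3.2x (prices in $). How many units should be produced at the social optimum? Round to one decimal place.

x* = 7.7

Social marginal cost = private MC + MEC = 71.0 + 2.1x.
Set SMC = demand: 71.0 + 2.1x = 112.0 - 3.2x → x* = 7.7358.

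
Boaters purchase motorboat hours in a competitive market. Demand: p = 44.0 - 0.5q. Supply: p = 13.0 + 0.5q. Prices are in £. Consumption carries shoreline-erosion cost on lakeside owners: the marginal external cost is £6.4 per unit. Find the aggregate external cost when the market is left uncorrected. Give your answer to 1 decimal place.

£198.4

Market equilibrium (private): 13.0 + 0.5q = 44.0 - 0.5q → q_m = 31.0000.
Total external cost = MEC × q_m = 6.4 × 31.0000 = 198.4000.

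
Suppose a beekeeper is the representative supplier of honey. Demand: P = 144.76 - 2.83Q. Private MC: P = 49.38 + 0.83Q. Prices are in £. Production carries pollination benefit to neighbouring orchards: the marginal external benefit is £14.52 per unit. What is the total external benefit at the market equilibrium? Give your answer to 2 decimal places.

£378.39

Market equilibrium (private): 49.38 + 0.83Q = 144.76 - 2.83Q → Q_m = 26.0601.
Total external benefit = MEB × Q_m = 14.52 × 26.0601 = 378.3927.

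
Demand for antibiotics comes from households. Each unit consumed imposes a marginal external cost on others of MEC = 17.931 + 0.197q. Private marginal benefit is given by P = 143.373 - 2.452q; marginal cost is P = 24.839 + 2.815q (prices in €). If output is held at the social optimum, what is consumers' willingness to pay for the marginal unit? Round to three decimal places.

Social marginal benefit = demand − MEC = 125.442 - 2.649q.
Set SMB = MC: 125.442 - 2.649q = 24.839 + 2.815q → q* = 18.4120.
Consumer price on the demand curve at q*: 143.373 − 2.452×18.4120 = 98.2268.

P = €98.227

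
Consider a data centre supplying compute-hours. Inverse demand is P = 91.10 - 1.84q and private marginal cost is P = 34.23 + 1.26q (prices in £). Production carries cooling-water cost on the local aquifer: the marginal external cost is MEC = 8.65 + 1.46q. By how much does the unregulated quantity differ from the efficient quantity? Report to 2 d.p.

7.77 units

Market equilibrium (private): 34.23 + 1.26q = 91.10 - 1.84q → q_m = 18.3452.
Social marginal cost = private MC + MEC = 42.88 + 2.72q.
Set SMC = demand: 42.88 + 2.72q = 91.10 - 1.84q → q* = 10.5746.
Gap = |18.3452 − 10.5746| = 7.7706.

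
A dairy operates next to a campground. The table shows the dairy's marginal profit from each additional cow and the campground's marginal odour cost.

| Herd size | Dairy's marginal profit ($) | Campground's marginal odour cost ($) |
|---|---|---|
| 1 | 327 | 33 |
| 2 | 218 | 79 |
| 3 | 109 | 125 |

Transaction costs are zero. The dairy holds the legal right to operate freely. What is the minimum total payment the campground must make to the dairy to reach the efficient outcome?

$109

Left alone the dairy would choose level 3 (marginal profit stays positive).
Efficient level: k* = 2 (marginal profit ≥ marginal odour cost through 2).
The campground must at least cover the dairy's forgone profit from cutting 3→2: 109 = 109.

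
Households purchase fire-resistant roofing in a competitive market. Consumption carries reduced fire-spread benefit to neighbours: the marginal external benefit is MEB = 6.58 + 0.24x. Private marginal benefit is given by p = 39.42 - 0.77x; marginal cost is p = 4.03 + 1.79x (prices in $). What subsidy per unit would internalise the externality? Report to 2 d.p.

Social marginal benefit = demand + MEB = 46.00 - 0.53x.
Set SMB = MC: 46.00 - 0.53x = 4.03 + 1.79x → x* = 18.0905.
The Pigouvian subsidy equals MEB at x*: 6.58 + 0.24×18.0905 = 10.9217.

subsidy = $10.92 per unit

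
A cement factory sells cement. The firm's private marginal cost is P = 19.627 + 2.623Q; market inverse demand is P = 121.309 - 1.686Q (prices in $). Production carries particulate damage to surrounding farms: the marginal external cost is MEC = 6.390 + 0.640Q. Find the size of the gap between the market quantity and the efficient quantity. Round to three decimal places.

Market equilibrium (private): 19.627 + 2.623Q = 121.309 - 1.686Q → Q_m = 23.5976.
Social marginal cost = private MC + MEC = 26.017 + 3.263Q.
Set SMC = demand: 26.017 + 3.263Q = 121.309 - 1.686Q → Q* = 19.2548.
Gap = |23.5976 − 19.2548| = 4.3428.

4.343 units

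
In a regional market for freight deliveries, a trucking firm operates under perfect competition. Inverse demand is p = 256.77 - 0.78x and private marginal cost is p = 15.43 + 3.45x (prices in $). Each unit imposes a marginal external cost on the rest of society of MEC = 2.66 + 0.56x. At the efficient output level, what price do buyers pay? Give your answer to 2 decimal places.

Social marginal cost = private MC + MEC = 18.09 + 4.01x.
Set SMC = demand: 18.09 + 4.01x = 256.77 - 0.78x → x* = 49.8288.
Consumer price on the demand curve at x*: 256.77 − 0.78×49.8288 = 217.9035.

P = $217.90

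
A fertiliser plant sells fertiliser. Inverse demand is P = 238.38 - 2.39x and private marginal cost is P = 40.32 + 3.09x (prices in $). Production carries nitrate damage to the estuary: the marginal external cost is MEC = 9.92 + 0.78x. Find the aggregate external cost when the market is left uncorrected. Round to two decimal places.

Market equilibrium (private): 40.32 + 3.09x = 238.38 - 2.39x → x_m = 36.1423.
Total external cost = ∫₀^{x_m} (9.92 + 0.78x) dx = 9.92×36.1423 + ½×0.78×36.1423² = 867.9753.

$867.98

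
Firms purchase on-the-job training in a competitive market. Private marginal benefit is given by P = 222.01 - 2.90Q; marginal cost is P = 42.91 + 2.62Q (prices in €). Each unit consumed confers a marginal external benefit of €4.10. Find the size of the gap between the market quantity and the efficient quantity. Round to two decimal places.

0.74 units

Market equilibrium (private): 42.91 + 2.62Q = 222.01 - 2.90Q → Q_m = 32.4457.
Social marginal benefit = demand + MEB = 226.11 - 2.90Q.
Set SMB = MC: 226.11 - 2.90Q = 42.91 + 2.62Q → Q* = 33.1884.
Gap = |32.4457 − 33.1884| = 0.7427.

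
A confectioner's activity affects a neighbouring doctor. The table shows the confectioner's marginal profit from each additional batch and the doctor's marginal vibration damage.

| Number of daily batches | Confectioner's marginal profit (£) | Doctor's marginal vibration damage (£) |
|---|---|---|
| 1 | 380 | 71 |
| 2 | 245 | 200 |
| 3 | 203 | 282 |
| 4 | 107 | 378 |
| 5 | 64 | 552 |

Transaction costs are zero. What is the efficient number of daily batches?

Bargaining reaches the level where marginal profit last exceeds marginal vibration damage.
That holds through level 2 (245 ≥ 200) but not at 3 (203 < 282).

2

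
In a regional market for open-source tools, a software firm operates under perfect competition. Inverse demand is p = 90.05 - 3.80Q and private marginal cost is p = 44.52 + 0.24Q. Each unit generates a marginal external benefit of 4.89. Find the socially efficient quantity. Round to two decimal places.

Social marginal cost = private MC − MEB = 39.63 + 0.24Q.
Set SMC = demand: 39.63 + 0.24Q = 90.05 - 3.80Q → Q* = 12.4802.

Q* = 12.48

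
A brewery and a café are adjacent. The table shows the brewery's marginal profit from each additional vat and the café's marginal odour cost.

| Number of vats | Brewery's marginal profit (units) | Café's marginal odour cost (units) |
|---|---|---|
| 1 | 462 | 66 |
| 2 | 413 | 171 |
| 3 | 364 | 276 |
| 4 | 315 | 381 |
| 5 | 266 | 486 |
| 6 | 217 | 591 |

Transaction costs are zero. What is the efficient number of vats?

Bargaining reaches the level where marginal profit last exceeds marginal odour cost.
That holds through level 3 (364 ≥ 276) but not at 4 (315 < 381).

3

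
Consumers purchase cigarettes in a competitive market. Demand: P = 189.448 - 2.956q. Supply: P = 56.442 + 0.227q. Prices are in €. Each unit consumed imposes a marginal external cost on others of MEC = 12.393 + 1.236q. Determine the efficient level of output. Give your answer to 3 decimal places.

Social marginal benefit = demand − MEC = 177.055 - 4.192q.
Set SMB = MC: 177.055 - 4.192q = 56.442 + 0.227q → q* = 27.2942.

q* = 27.294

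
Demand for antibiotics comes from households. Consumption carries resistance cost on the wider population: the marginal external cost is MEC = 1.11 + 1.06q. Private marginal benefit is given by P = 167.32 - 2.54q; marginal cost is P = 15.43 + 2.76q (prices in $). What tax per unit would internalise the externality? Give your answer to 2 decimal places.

Social marginal benefit = demand − MEC = 166.21 - 3.60q.
Set SMB = MC: 166.21 - 3.60q = 15.43 + 2.76q → q* = 23.7075.
The Pigouvian tax equals MEC at q*: 1.11 + 1.06×23.7075 = 26.2400.

tax = $26.24 per unit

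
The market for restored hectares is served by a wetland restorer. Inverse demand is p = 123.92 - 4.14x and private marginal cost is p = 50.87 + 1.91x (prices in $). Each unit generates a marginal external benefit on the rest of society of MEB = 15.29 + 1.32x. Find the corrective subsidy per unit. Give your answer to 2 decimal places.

subsidy = $39.94 per unit

Social marginal cost = private MC − MEB = 35.58 + 0.59x.
Set SMC = demand: 35.58 + 0.59x = 123.92 - 4.14x → x* = 18.6765.
The Pigouvian subsidy equals MEB at x*: 15.29 + 1.32×18.6765 = 39.9430.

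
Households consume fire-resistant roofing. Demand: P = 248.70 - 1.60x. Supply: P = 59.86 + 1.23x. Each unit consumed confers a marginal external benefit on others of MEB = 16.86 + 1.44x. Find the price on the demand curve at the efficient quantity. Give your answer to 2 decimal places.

Social marginal benefit = demand + MEB = 265.56 - 0.16x.
Set SMB = MC: 265.56 - 0.16x = 59.86 + 1.23x → x* = 147.9856.
Consumer price on the demand curve at x*: 248.70 − 1.60×147.9856 = 11.9230.

P = 11.92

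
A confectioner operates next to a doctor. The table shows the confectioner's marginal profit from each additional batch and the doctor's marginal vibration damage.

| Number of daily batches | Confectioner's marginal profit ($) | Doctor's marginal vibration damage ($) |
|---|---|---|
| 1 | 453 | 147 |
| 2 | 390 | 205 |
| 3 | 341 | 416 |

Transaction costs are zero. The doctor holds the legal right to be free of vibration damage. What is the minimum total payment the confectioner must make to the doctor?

Efficient level: marginal profit ≥ marginal vibration damage through level 2, so k* = 2.
With the doctor holding the right, the confectioner must at least compensate total damage at k*: 147 + 205 = 352.

$352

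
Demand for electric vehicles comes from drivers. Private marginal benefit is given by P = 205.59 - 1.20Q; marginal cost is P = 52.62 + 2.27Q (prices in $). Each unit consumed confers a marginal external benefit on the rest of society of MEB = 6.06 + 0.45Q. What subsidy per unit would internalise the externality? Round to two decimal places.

subsidy = $29.76 per unit

Social marginal benefit = demand + MEB = 211.65 - 0.75Q.
Set SMB = MC: 211.65 - 0.75Q = 52.62 + 2.27Q → Q* = 52.6589.
The Pigouvian subsidy equals MEB at Q*: 6.06 + 0.45×52.6589 = 29.7565.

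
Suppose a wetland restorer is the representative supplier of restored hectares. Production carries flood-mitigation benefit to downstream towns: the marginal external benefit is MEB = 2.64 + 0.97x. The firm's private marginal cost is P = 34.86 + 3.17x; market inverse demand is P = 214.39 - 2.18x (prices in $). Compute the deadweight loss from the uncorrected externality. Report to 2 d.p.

Market equilibrium (private): 34.86 + 3.17x = 214.39 - 2.18x → x_m = 33.5570.
Social marginal cost = private MC − MEB = 32.22 + 2.20x.
Set SMC = demand: 32.22 + 2.20x = 214.39 - 2.18x → x* = 41.5913.
The loss is the area between SMC and demand from x* to x_m; with linear curves that's a triangle of height MEB(x_m).
DWL = ½ × 8.0343 × 35.1903 = 141.3647.

DWL = $141.36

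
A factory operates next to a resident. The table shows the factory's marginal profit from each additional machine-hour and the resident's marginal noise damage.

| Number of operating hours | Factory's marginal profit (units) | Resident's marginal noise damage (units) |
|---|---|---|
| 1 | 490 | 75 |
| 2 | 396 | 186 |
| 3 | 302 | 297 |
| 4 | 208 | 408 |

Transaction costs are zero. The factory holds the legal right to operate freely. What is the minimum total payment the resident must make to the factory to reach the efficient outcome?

208

Left alone the factory would choose level 4 (marginal profit stays positive).
Efficient level: k* = 3 (marginal profit ≥ marginal noise damage through 3).
The resident must at least cover the factory's forgone profit from cutting 4→3: 208 = 208.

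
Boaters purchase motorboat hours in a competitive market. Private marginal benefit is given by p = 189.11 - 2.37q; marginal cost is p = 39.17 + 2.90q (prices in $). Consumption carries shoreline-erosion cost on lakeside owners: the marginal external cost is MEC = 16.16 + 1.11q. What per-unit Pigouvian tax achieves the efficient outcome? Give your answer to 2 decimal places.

tax = $39.44 per unit

Social marginal benefit = demand − MEC = 172.95 - 3.48q.
Set SMB = MC: 172.95 - 3.48q = 39.17 + 2.90q → q* = 20.9687.
The Pigouvian tax equals MEC at q*: 16.16 + 1.11×20.9687 = 39.4353.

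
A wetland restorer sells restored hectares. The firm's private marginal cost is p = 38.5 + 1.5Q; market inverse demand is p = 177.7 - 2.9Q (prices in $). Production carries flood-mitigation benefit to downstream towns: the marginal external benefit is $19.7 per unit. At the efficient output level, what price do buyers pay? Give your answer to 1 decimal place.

Social marginal cost = private MC − MEB = 18.8 + 1.5Q.
Set SMC = demand: 18.8 + 1.5Q = 177.7 - 2.9Q → Q* = 36.1136.
Consumer price on the demand curve at Q*: 177.7 − 2.9×36.1136 = 72.9706.

P = $73.0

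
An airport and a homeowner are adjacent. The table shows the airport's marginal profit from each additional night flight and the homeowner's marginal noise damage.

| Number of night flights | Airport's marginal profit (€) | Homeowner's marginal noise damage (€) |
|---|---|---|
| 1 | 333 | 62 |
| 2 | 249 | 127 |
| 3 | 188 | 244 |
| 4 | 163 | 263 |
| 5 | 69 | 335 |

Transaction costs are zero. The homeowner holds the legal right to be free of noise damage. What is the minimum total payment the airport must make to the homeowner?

Efficient level: marginal profit ≥ marginal noise damage through level 2, so k* = 2.
With the homeowner holding the right, the airport must at least compensate total damage at k*: 62 + 127 = 189.

€189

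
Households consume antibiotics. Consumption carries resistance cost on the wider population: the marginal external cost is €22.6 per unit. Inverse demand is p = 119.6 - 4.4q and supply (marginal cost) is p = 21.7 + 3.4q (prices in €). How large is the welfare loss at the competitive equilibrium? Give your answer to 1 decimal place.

Market equilibrium (private): 21.7 + 3.4q = 119.6 - 4.4q → q_m = 12.5513.
Social marginal benefit = demand − MEC = 97.0 - 4.4q.
Set SMB = MC: 97.0 - 4.4q = 21.7 + 3.4q → q* = 9.6538.
Height of the DWL triangle at q_m is MC(q_m) − SMB(q_m) = MEC(q_m) = 22.6000.
DWL = ½ × 2.8975 × 22.6000 = 32.7418.

DWL = €32.7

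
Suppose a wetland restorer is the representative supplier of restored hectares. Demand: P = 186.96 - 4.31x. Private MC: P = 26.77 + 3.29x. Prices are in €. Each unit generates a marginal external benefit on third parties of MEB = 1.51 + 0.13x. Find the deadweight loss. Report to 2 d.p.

DWL = €1.21

Market equilibrium (private): 26.77 + 3.29x = 186.96 - 4.31x → x_m = 21.0776.
Social marginal cost = private MC − MEB = 25.26 + 3.16x.
Set SMC = demand: 25.26 + 3.16x = 186.96 - 4.31x → x* = 21.6466.
The welfare-loss triangle has base |x_m − x*| and height MEB(x_m) (the vertical gap between SMC and demand is zero at x* and MEB at x_m).
DWL = ½ × 0.5690 × 4.2501 = 1.2092.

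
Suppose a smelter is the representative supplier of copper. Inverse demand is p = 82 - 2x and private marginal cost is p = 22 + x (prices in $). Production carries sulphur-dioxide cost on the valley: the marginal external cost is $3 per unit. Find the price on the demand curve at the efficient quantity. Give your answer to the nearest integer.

Social marginal cost = private MC + MEC = 25 + x.
Set SMC = demand: 25 + x = 82 - 2x → x* = 19.0000.
Consumer price on the demand curve at x*: 82 − 2×19.0000 = 44.0000.

P = $44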